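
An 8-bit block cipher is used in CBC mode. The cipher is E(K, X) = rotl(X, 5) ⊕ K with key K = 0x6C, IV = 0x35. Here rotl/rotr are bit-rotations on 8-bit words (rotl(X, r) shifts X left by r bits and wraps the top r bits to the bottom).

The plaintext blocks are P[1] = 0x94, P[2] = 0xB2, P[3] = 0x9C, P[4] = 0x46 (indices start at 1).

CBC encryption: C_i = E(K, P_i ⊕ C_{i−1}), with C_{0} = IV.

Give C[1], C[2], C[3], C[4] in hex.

C[1]: P[1] ⊕ 0x35 = 0xA1; E(K, 0xA1) = 0x58.
C[2]: P[2] ⊕ 0x58 = 0xEA; E(K, 0xEA) = 0x31.
C[3]: P[3] ⊕ 0x31 = 0xAD; E(K, 0xAD) = 0xD9.
C[4]: P[4] ⊕ 0xD9 = 0x9F; E(K, 0x9F) = 0x9F.

C[1] = 0x58, C[2] = 0x31, C[3] = 0xD9, C[4] = 0x9F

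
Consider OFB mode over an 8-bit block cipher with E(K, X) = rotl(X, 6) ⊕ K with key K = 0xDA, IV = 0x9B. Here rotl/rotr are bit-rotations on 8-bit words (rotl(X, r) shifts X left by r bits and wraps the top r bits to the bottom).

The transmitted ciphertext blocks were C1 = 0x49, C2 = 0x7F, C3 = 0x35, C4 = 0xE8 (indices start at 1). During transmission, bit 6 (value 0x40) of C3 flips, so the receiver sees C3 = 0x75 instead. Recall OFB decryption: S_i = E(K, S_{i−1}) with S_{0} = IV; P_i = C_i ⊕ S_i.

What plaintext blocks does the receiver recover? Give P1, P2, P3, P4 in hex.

Only C3 changed, to 0x75. In OFB, a change in C_i flips the same bit in P_i only; the keystream is unaffected. Decrypting the received ciphertext:
P1: S = E(K, 0x9B) = 0x3C; 0x49 ⊕ 0x3C = 0x75.
P2: S = E(K, 0x3C) = 0xD5; 0x7F ⊕ 0xD5 = 0xAA.
P3: S = E(K, 0xD5) = 0xAF; 0x75 ⊕ 0xAF = 0xDA.
P4: S = E(K, 0xAF) = 0x31; 0xE8 ⊕ 0x31 = 0xD9.
Blocks that differ from the original plaintext: P3.

P1 = 0x75, P2 = 0xAA, P3 = 0xDA, P4 = 0xD9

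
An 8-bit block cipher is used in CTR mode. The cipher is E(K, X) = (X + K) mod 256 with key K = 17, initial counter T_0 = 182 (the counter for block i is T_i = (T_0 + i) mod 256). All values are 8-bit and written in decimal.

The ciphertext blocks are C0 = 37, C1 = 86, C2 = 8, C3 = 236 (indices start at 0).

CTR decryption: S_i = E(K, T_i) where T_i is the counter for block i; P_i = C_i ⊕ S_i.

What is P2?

P2: T = 184, S = E(K, T) = 201; 8 ⊕ 201 = 193.

P2 = 193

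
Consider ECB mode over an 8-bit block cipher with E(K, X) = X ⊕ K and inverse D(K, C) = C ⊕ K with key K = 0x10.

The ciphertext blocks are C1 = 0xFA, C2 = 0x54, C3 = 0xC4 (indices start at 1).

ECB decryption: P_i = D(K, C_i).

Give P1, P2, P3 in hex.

P1 = 0xEA, P2 = 0x44, P3 = 0xD4

P1: D(K, 0xFA) = 0xEA.
P2: D(K, 0x54) = 0x44.
P3: D(K, 0xC4) = 0xD4.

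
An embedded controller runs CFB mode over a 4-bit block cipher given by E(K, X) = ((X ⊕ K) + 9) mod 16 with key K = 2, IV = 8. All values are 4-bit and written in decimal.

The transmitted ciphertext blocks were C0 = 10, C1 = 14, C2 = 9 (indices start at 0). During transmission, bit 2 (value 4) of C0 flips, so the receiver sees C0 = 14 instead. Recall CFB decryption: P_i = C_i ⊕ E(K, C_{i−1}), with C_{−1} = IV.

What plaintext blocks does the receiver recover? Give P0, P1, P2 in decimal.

Only C0 changed, to 14. In CFB, a change in C_i flips the same bit in P_i and garbles P_{i+1}. Decrypting the received ciphertext:
P0: E(K, 8) = 3; 14 ⊕ 3 = 13.
P1: E(K, 14) = 5; 14 ⊕ 5 = 11.
P2: E(K, 14) = 5; 9 ⊕ 5 = 12.
Blocks that differ from the original plaintext: P0, P1.

P0 = 13, P1 = 11, P2 = 12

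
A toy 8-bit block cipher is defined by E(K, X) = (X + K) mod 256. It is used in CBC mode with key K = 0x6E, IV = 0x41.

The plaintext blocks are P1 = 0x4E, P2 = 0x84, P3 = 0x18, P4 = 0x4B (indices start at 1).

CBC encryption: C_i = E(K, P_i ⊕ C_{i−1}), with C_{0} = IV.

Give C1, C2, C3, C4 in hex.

C1: P1 ⊕ 0x41 = 0x0F; E(K, 0x0F) = 0x7D.
C2: P2 ⊕ 0x7D = 0xF9; E(K, 0xF9) = 0x67.
C3: P3 ⊕ 0x67 = 0x7F; E(K, 0x7F) = 0xED.
C4: P4 ⊕ 0xED = 0xA6; E(K, 0xA6) = 0x14.

C1 = 0x7D, C2 = 0x67, C3 = 0xED, C4 = 0x14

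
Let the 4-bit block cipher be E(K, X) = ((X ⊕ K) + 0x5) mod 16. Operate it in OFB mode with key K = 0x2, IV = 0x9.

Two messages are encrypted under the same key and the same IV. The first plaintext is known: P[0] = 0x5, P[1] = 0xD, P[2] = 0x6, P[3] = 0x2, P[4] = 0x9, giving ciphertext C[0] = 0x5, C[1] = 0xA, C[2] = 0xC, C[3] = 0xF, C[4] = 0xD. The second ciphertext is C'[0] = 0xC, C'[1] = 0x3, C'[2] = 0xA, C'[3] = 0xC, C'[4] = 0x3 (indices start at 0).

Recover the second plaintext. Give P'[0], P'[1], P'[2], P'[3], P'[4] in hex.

P'[0] = 0xC, P'[1] = 0x4, P'[2] = 0x0, P'[3] = 0x1, P'[4] = 0x7

In OFB with a reused IV, both messages share the same keystream S_i, so C_i ⊕ C'_i = P_i ⊕ P'_i and thus P'_i = P_i ⊕ C_i ⊕ C'_i.
P'[0]: 0x5 ⊕ 0x5 ⊕ 0xC = 0xC.
P'[1]: 0xD ⊕ 0xA ⊕ 0x3 = 0x4.
P'[2]: 0x6 ⊕ 0xC ⊕ 0xA = 0x0.
P'[3]: 0x2 ⊕ 0xF ⊕ 0xC = 0x1.
P'[4]: 0x9 ⊕ 0xD ⊕ 0x3 = 0x7.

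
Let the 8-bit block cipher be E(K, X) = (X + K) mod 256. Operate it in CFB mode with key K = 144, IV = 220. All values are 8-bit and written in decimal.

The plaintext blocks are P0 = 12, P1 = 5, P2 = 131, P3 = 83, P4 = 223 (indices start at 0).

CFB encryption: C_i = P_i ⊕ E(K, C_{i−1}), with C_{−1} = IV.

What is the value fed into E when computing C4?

C0: E(K, 220) = 108; 12 ⊕ 108 = 96.
C1: E(K, 96) = 240; 5 ⊕ 240 = 245.
C2: E(K, 245) = 133; 131 ⊕ 133 = 6.
C3: E(K, 6) = 150; 83 ⊕ 150 = 197.
C4: E(K, 197) = 85; 223 ⊕ 85 = 138.
So the input to E for block 4 is 197.

197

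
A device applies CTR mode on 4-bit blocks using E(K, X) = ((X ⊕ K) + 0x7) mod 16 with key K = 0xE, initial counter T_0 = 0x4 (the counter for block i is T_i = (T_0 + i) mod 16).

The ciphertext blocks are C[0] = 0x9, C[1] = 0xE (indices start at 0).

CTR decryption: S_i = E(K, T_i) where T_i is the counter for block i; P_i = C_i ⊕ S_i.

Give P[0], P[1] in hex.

P[0] = 0x8, P[1] = 0xC

P[0]: T = 0x4, S = E(K, T) = 0x1; 0x9 ⊕ 0x1 = 0x8.
P[1]: T = 0x5, S = E(K, T) = 0x2; 0xE ⊕ 0x2 = 0xC.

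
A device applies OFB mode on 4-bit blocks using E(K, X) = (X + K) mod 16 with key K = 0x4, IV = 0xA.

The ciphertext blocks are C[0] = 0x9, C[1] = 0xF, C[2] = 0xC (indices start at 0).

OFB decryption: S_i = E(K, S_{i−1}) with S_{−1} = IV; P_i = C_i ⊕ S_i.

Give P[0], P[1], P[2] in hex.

P[0] = 0x7, P[1] = 0xD, P[2] = 0xA

P[0]: S = E(K, 0xA) = 0xE; 0x9 ⊕ 0xE = 0x7.
P[1]: S = E(K, 0xE) = 0x2; 0xF ⊕ 0x2 = 0xD.
P[2]: S = E(K, 0x2) = 0x6; 0xC ⊕ 0x6 = 0xA.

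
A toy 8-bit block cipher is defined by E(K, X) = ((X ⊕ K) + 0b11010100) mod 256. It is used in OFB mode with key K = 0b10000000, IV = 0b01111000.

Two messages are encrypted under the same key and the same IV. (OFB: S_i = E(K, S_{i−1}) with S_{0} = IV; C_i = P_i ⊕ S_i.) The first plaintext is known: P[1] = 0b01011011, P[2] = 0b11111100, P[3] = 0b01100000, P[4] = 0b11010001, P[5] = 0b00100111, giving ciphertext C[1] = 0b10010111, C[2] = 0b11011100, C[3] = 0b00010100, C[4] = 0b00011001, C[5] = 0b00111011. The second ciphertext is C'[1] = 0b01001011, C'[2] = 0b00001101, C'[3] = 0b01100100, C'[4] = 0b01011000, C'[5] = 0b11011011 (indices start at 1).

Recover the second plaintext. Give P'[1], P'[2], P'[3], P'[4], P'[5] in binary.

P'[1] = 0b10000111, P'[2] = 0b00101101, P'[3] = 0b00010000, P'[4] = 0b10010000, P'[5] = 0b11000111

In OFB with a reused IV, both messages share the same keystream S_i, so C_i ⊕ C'_i = P_i ⊕ P'_i and thus P'_i = P_i ⊕ C_i ⊕ C'_i.
P'[1]: 0b01011011 ⊕ 0b10010111 ⊕ 0b01001011 = 0b10000111.
P'[2]: 0b11111100 ⊕ 0b11011100 ⊕ 0b00001101 = 0b00101101.
P'[3]: 0b01100000 ⊕ 0b00010100 ⊕ 0b01100100 = 0b00010000.
P'[4]: 0b11010001 ⊕ 0b00011001 ⊕ 0b01011000 = 0b10010000.
P'[5]: 0b00100111 ⊕ 0b00111011 ⊕ 0b11011011 = 0b11000111.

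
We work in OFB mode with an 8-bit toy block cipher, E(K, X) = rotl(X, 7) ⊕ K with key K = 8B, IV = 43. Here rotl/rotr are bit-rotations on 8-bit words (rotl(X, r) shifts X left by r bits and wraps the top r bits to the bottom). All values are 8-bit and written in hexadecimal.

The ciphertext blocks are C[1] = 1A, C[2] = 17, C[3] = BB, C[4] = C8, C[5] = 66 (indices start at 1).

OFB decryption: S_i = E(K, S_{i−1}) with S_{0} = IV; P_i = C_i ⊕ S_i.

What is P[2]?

P[1]: S = E(K, 43) = 2A; 1A ⊕ 2A = 30.
P[2]: S = E(K, 2A) = 9E; 17 ⊕ 9E = 89.

P[2] = 89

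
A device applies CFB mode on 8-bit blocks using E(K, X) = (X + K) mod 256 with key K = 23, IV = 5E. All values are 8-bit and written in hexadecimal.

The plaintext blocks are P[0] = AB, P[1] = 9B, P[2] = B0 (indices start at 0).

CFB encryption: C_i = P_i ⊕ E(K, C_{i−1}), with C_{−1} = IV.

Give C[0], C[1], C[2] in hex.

C[0] = 2A, C[1] = D6, C[2] = 49

C[0]: E(K, 5E) = 81; AB ⊕ 81 = 2A.
C[1]: E(K, 2A) = 4D; 9B ⊕ 4D = D6.
C[2]: E(K, D6) = F9; B0 ⊕ F9 = 49.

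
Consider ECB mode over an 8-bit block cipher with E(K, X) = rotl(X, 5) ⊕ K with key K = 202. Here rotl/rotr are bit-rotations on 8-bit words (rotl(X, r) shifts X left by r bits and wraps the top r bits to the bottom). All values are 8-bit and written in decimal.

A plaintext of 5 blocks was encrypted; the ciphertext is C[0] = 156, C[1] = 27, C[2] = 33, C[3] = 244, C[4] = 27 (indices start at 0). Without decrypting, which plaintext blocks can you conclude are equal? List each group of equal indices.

ECB encrypts each block independently with the same key, so equal ciphertext blocks imply equal plaintext blocks.
C[1] = C[4] = 27, so P[1] = P[4].

P[1] = P[4]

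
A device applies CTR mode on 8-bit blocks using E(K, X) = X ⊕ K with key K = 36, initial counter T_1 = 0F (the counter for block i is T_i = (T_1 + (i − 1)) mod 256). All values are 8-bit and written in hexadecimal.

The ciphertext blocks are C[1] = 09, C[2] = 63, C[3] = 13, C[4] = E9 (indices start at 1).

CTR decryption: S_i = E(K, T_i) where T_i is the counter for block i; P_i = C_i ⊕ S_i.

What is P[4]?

P[4] = CD

P[4]: T = 12, S = E(K, T) = 24; E9 ⊕ 24 = CD.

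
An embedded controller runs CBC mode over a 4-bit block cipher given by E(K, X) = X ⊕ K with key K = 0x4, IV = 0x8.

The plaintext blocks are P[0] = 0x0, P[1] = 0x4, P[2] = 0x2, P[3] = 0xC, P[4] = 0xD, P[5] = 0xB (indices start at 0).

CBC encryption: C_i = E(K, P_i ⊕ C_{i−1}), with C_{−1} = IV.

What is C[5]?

C[5] = 0x4

C[0]: P[0] ⊕ 0x8 = 0x8; E(K, 0x8) = 0xC.
C[1]: P[1] ⊕ 0xC = 0x8; E(K, 0x8) = 0xC.
C[2]: P[2] ⊕ 0xC = 0xE; E(K, 0xE) = 0xA.
C[3]: P[3] ⊕ 0xA = 0x6; E(K, 0x6) = 0x2.
C[4]: P[4] ⊕ 0x2 = 0xF; E(K, 0xF) = 0xB.
C[5]: P[5] ⊕ 0xB = 0x0; E(K, 0x0) = 0x4.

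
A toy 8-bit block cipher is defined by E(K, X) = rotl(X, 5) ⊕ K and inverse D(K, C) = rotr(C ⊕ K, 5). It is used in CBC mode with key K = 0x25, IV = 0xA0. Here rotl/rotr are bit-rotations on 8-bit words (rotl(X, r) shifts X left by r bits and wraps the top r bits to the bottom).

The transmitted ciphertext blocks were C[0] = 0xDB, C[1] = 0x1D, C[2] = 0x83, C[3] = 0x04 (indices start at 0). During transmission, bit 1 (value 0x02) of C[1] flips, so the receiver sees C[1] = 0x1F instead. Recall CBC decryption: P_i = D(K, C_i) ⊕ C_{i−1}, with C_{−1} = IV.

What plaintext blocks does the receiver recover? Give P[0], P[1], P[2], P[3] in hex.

P[0] = 0x57, P[1] = 0x0A, P[2] = 0x2A, P[3] = 0x8A

Only C[1] changed, to 0x1F. In CBC, a change in C_i garbles P_i and flips the same bit in P_{i+1}. Decrypting the received ciphertext:
P[0]: D(K, 0xDB) = 0xF7; 0xF7 ⊕ 0xA0 = 0x57.
P[1]: D(K, 0x1F) = 0xD1; 0xD1 ⊕ 0xDB = 0x0A.
P[2]: D(K, 0x83) = 0x35; 0x35 ⊕ 0x1F = 0x2A.
P[3]: D(K, 0x04) = 0x09; 0x09 ⊕ 0x83 = 0x8A.
Blocks that differ from the original plaintext: P[1], P[2].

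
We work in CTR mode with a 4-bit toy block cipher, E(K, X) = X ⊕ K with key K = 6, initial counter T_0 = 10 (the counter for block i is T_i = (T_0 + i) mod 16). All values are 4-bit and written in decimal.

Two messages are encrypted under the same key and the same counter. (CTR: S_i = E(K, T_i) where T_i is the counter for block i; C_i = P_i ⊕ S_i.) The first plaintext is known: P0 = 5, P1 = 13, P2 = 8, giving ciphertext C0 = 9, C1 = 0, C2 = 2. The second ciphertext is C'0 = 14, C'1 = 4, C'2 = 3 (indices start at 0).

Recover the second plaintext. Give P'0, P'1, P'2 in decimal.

In CTR with a reused counter, both messages share the same keystream S_i, so C_i ⊕ C'_i = P_i ⊕ P'_i and thus P'_i = P_i ⊕ C_i ⊕ C'_i.
P'0: 5 ⊕ 9 ⊕ 14 = 2.
P'1: 13 ⊕ 0 ⊕ 4 = 9.
P'2: 8 ⊕ 2 ⊕ 3 = 9.

P'0 = 2, P'1 = 9, P'2 = 9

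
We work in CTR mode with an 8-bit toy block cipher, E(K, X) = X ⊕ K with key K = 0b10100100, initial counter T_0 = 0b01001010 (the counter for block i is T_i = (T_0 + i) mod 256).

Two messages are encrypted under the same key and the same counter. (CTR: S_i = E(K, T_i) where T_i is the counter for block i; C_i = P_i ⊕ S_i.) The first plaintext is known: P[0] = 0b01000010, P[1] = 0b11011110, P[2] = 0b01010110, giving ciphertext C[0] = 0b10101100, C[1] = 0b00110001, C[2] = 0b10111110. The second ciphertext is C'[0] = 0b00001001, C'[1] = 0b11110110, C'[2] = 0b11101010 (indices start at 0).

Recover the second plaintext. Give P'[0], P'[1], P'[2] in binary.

In CTR with a reused counter, both messages share the same keystream S_i, so C_i ⊕ C'_i = P_i ⊕ P'_i and thus P'_i = P_i ⊕ C_i ⊕ C'_i.
P'[0]: 0b01000010 ⊕ 0b10101100 ⊕ 0b00001001 = 0b11100111.
P'[1]: 0b11011110 ⊕ 0b00110001 ⊕ 0b11110110 = 0b00011001.
P'[2]: 0b01010110 ⊕ 0b10111110 ⊕ 0b11101010 = 0b00000010.

P'[0] = 0b11100111, P'[1] = 0b00011001, P'[2] = 0b00000010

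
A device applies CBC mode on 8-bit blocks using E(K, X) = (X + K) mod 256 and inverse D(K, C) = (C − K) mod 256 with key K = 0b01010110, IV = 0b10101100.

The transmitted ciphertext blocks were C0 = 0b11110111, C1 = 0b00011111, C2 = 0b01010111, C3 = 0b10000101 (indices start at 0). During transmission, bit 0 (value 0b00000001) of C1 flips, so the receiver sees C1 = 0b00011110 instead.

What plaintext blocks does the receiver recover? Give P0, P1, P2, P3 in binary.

P0 = 0b00001101, P1 = 0b00111111, P2 = 0b00011111, P3 = 0b01111000

CBC decryption: P_i = D(K, C_i) ⊕ C_{i−1}, with C_{−1} = IV.
Only C1 changed, to 0b00011110. In CBC, a change in C_i garbles P_i and flips the same bit in P_{i+1}. Decrypting the received ciphertext:
P0: D(K, 0b11110111) = 0b10100001; 0b10100001 ⊕ 0b10101100 = 0b00001101.
P1: D(K, 0b00011110) = 0b11001000; 0b11001000 ⊕ 0b11110111 = 0b00111111.
P2: D(K, 0b01010111) = 0b00000001; 0b00000001 ⊕ 0b00011110 = 0b00011111.
P3: D(K, 0b10000101) = 0b00101111; 0b00101111 ⊕ 0b01010111 = 0b01111000.
Blocks that differ from the original plaintext: P1, P2.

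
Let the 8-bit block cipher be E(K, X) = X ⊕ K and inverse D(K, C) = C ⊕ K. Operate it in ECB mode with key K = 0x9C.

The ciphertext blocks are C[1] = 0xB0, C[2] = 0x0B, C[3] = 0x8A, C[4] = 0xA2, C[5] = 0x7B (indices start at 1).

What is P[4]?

P[4] = 0x3E

ECB decryption: P_i = D(K, C_i).
P[4]: D(K, 0xA2) = 0x3E.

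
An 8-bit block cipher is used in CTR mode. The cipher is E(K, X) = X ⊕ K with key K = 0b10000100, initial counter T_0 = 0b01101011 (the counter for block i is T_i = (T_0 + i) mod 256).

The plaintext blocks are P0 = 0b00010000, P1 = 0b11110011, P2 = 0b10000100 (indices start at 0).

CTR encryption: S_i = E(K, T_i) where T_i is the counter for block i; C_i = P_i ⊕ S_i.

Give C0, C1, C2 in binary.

C0 = 0b11111111, C1 = 0b00011011, C2 = 0b01101101

C0: T = 0b01101011, S = E(K, T) = 0b11101111; 0b00010000 ⊕ 0b11101111 = 0b11111111.
C1: T = 0b01101100, S = E(K, T) = 0b11101000; 0b11110011 ⊕ 0b11101000 = 0b00011011.
C2: T = 0b01101101, S = E(K, T) = 0b11101001; 0b10000100 ⊕ 0b11101001 = 0b01101101.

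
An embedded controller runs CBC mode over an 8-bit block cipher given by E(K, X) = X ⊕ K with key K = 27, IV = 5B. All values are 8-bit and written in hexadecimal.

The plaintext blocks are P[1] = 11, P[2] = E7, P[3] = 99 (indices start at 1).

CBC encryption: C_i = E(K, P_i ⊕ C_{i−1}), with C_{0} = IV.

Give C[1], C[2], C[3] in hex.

C[1] = 6D, C[2] = AD, C[3] = 13

C[1]: P[1] ⊕ 5B = 4A; E(K, 4A) = 6D.
C[2]: P[2] ⊕ 6D = 8A; E(K, 8A) = AD.
C[3]: P[3] ⊕ AD = 34; E(K, 34) = 13.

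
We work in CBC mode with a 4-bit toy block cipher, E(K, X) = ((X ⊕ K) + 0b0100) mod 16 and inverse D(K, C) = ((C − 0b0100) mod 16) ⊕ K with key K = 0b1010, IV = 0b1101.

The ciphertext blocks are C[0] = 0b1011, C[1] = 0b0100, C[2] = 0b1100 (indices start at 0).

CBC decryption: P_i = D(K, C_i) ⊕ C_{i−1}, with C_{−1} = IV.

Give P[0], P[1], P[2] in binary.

P[0]: D(K, 0b1011) = 0b1101; 0b1101 ⊕ 0b1101 = 0b0000.
P[1]: D(K, 0b0100) = 0b1010; 0b1010 ⊕ 0b1011 = 0b0001.
P[2]: D(K, 0b1100) = 0b0010; 0b0010 ⊕ 0b0100 = 0b0110.

P[0] = 0b0000, P[1] = 0b0001, P[2] = 0b0110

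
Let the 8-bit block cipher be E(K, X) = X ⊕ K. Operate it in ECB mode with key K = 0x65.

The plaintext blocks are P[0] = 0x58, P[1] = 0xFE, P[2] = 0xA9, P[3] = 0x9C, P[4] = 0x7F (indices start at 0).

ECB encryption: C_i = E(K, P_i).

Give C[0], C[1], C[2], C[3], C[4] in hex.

C[0]: E(K, 0x58) = 0x3D.
C[1]: E(K, 0xFE) = 0x9B.
C[2]: E(K, 0xA9) = 0xCC.
C[3]: E(K, 0x9C) = 0xF9.
C[4]: E(K, 0x7F) = 0x1A.

C[0] = 0x3D, C[1] = 0x9B, C[2] = 0xCC, C[3] = 0xF9, C[4] = 0x1A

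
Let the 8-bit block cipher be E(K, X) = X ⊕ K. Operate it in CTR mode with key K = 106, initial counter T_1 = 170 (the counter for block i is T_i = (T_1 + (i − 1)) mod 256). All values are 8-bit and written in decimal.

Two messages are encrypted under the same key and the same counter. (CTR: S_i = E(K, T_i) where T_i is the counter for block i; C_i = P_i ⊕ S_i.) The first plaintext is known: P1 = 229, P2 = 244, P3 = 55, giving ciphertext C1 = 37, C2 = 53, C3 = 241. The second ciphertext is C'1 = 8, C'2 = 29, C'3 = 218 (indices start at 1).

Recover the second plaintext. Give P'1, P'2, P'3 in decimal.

P'1 = 200, P'2 = 220, P'3 = 28

In CTR with a reused counter, both messages share the same keystream S_i, so C_i ⊕ C'_i = P_i ⊕ P'_i and thus P'_i = P_i ⊕ C_i ⊕ C'_i.
P'1: 229 ⊕ 37 ⊕ 8 = 200.
P'2: 244 ⊕ 53 ⊕ 29 = 220.
P'3: 55 ⊕ 241 ⊕ 218 = 28.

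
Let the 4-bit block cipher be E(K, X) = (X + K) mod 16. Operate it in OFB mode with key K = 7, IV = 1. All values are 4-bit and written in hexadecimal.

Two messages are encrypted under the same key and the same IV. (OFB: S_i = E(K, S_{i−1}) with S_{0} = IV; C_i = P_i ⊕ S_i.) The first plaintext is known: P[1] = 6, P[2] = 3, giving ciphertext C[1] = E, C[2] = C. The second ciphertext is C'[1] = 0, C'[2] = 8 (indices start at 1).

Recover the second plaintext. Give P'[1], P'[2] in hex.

P'[1] = 8, P'[2] = 7

In OFB with a reused IV, both messages share the same keystream S_i, so C_i ⊕ C'_i = P_i ⊕ P'_i and thus P'_i = P_i ⊕ C_i ⊕ C'_i.
P'[1]: 6 ⊕ E ⊕ 0 = 8.
P'[2]: 3 ⊕ C ⊕ 8 = 7.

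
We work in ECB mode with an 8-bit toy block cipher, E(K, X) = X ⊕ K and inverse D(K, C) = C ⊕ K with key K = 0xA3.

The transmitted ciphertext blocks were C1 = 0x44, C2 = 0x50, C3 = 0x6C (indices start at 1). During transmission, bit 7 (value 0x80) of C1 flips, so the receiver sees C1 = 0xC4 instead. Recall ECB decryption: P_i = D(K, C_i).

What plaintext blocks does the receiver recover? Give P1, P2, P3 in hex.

Only C1 changed, to 0xC4. In ECB, a change in C_i affects only P_i. Decrypting the received ciphertext:
P1: D(K, 0xC4) = 0x67.
P2: D(K, 0x50) = 0xF3.
P3: D(K, 0x6C) = 0xCF.
Blocks that differ from the original plaintext: P1.

P1 = 0x67, P2 = 0xF3, P3 = 0xCF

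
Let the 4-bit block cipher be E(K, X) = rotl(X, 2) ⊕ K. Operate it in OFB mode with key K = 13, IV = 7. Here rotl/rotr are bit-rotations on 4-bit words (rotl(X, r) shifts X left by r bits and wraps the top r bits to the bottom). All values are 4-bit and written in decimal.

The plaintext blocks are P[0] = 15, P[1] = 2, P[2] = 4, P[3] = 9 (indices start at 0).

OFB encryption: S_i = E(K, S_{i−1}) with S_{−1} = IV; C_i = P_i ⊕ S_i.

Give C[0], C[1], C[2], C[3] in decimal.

C[0]: S = E(K, 7) = 0; 15 ⊕ 0 = 15.
C[1]: S = E(K, 0) = 13; 2 ⊕ 13 = 15.
C[2]: S = E(K, 13) = 10; 4 ⊕ 10 = 14.
C[3]: S = E(K, 10) = 7; 9 ⊕ 7 = 14.

C[0] = 15, C[1] = 15, C[2] = 14, C[3] = 14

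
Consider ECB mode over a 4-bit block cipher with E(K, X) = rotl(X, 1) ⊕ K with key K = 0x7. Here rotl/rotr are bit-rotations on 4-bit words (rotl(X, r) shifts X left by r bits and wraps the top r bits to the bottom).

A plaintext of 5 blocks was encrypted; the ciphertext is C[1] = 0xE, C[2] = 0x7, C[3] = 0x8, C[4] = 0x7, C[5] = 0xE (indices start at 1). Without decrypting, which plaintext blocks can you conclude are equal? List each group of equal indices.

ECB encrypts each block independently with the same key, so equal ciphertext blocks imply equal plaintext blocks.
C[1] = C[5] = 0xE, so P[1] = P[5].
C[2] = C[4] = 0x7, so P[2] = P[4].

P[1] = P[5]; P[2] = P[4]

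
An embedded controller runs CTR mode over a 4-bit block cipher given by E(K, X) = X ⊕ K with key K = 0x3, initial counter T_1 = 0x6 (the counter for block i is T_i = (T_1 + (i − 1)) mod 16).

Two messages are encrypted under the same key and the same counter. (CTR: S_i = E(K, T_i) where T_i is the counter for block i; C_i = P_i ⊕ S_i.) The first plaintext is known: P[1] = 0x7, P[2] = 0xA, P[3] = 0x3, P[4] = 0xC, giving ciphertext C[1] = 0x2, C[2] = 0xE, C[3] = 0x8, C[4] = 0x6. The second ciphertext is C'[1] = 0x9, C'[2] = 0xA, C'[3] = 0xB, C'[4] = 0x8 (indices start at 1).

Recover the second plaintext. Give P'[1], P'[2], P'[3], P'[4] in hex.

P'[1] = 0xC, P'[2] = 0xE, P'[3] = 0x0, P'[4] = 0x2

In CTR with a reused counter, both messages share the same keystream S_i, so C_i ⊕ C'_i = P_i ⊕ P'_i and thus P'_i = P_i ⊕ C_i ⊕ C'_i.
P'[1]: 0x7 ⊕ 0x2 ⊕ 0x9 = 0xC.
P'[2]: 0xA ⊕ 0xE ⊕ 0xA = 0xE.
P'[3]: 0x3 ⊕ 0x8 ⊕ 0xB = 0x0.
P'[4]: 0xC ⊕ 0x6 ⊕ 0x8 = 0x2.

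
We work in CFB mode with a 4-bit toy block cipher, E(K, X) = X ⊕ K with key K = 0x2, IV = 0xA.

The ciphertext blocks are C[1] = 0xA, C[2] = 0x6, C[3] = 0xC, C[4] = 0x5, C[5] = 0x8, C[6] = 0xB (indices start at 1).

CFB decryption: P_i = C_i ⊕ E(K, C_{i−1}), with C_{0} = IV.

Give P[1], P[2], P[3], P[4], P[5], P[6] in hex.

P[1]: E(K, 0xA) = 0x8; 0xA ⊕ 0x8 = 0x2.
P[2]: E(K, 0xA) = 0x8; 0x6 ⊕ 0x8 = 0xE.
P[3]: E(K, 0x6) = 0x4; 0xC ⊕ 0x4 = 0x8.
P[4]: E(K, 0xC) = 0xE; 0x5 ⊕ 0xE = 0xB.
P[5]: E(K, 0x5) = 0x7; 0x8 ⊕ 0x7 = 0xF.
P[6]: E(K, 0x8) = 0xA; 0xB ⊕ 0xA = 0x1.

P[1] = 0x2, P[2] = 0xE, P[3] = 0x8, P[4] = 0xB, P[5] = 0xF, P[6] = 0x1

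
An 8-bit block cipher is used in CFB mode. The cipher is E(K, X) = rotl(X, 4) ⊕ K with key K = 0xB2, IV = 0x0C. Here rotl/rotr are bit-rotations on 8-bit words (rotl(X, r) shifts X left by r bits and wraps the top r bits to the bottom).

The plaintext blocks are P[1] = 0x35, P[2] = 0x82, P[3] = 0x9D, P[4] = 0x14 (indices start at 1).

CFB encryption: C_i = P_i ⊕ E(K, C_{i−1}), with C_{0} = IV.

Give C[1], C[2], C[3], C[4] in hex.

C[1] = 0x47, C[2] = 0x44, C[3] = 0x6B, C[4] = 0x10

C[1]: E(K, 0x0C) = 0x72; 0x35 ⊕ 0x72 = 0x47.
C[2]: E(K, 0x47) = 0xC6; 0x82 ⊕ 0xC6 = 0x44.
C[3]: E(K, 0x44) = 0xF6; 0x9D ⊕ 0xF6 = 0x6B.
C[4]: E(K, 0x6B) = 0x04; 0x14 ⊕ 0x04 = 0x10.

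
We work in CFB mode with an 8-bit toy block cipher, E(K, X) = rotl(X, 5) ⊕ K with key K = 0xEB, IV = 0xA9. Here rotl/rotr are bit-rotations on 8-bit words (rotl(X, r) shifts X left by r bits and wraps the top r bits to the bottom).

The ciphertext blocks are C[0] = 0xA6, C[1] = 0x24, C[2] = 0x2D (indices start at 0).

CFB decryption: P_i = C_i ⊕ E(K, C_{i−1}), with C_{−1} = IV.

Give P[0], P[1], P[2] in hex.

P[0]: E(K, 0xA9) = 0xDE; 0xA6 ⊕ 0xDE = 0x78.
P[1]: E(K, 0xA6) = 0x3F; 0x24 ⊕ 0x3F = 0x1B.
P[2]: E(K, 0x24) = 0x6F; 0x2D ⊕ 0x6F = 0x42.

P[0] = 0x78, P[1] = 0x1B, P[2] = 0x42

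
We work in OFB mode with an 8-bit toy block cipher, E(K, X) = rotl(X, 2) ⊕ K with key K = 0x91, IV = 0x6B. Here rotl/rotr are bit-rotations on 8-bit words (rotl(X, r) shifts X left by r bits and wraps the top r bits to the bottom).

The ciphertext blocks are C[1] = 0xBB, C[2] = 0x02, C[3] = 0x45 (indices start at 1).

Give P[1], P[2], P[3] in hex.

OFB decryption: S_i = E(K, S_{i−1}) with S_{0} = IV; P_i = C_i ⊕ S_i.
P[1]: S = E(K, 0x6B) = 0x3C; 0xBB ⊕ 0x3C = 0x87.
P[2]: S = E(K, 0x3C) = 0x61; 0x02 ⊕ 0x61 = 0x63.
P[3]: S = E(K, 0x61) = 0x14; 0x45 ⊕ 0x14 = 0x51.

P[1] = 0x87, P[2] = 0x63, P[3] = 0x51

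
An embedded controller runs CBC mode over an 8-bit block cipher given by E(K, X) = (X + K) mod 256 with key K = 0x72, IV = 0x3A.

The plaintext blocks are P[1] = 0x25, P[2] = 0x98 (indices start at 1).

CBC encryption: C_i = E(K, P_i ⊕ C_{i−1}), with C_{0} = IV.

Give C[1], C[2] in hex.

C[1] = 0x91, C[2] = 0x7B

C[1]: P[1] ⊕ 0x3A = 0x1F; E(K, 0x1F) = 0x91.
C[2]: P[2] ⊕ 0x91 = 0x09; E(K, 0x09) = 0x7B.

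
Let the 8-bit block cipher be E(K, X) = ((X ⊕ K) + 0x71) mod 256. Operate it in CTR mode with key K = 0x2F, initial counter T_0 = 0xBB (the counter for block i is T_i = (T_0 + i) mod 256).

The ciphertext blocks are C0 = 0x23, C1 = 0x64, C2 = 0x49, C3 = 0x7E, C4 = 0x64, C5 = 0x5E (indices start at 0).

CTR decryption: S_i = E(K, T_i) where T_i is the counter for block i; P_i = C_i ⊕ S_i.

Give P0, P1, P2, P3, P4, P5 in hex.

P0 = 0x26, P1 = 0x60, P2 = 0x4A, P3 = 0x7C, P4 = 0x65, P5 = 0x3E

P0: T = 0xBB, S = E(K, T) = 0x05; 0x23 ⊕ 0x05 = 0x26.
P1: T = 0xBC, S = E(K, T) = 0x04; 0x64 ⊕ 0x04 = 0x60.
P2: T = 0xBD, S = E(K, T) = 0x03; 0x49 ⊕ 0x03 = 0x4A.
P3: T = 0xBE, S = E(K, T) = 0x02; 0x7E ⊕ 0x02 = 0x7C.
P4: T = 0xBF, S = E(K, T) = 0x01; 0x64 ⊕ 0x01 = 0x65.
P5: T = 0xC0, S = E(K, T) = 0x60; 0x5E ⊕ 0x60 = 0x3E.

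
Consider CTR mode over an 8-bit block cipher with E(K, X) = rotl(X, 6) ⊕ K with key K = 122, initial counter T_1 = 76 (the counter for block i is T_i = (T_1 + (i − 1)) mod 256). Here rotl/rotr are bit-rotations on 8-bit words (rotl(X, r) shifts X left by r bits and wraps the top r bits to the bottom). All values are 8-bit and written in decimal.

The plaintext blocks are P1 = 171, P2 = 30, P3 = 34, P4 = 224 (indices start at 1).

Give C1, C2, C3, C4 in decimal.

CTR encryption: S_i = E(K, T_i) where T_i is the counter for block i; C_i = P_i ⊕ S_i.
C1: T = 76, S = E(K, T) = 105; 171 ⊕ 105 = 194.
C2: T = 77, S = E(K, T) = 41; 30 ⊕ 41 = 55.
C3: T = 78, S = E(K, T) = 233; 34 ⊕ 233 = 203.
C4: T = 79, S = E(K, T) = 169; 224 ⊕ 169 = 73.

C1 = 194, C2 = 55, C3 = 203, C4 = 73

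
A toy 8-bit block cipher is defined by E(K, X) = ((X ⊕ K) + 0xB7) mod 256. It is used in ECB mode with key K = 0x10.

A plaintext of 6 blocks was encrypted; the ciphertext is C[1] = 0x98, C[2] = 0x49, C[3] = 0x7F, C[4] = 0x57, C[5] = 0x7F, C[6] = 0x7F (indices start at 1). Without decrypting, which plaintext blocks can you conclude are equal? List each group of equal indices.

P[3] = P[5] = P[6]

ECB encrypts each block independently with the same key, so equal ciphertext blocks imply equal plaintext blocks.
C[3] = C[5] = C[6] = 0x7F, so P[3] = P[5] = P[6].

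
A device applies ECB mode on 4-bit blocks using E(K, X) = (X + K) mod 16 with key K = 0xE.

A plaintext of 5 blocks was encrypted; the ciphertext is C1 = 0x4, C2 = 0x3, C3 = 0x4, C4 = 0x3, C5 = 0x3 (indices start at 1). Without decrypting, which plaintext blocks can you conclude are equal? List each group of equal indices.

P1 = P3; P2 = P4 = P5

ECB encrypts each block independently with the same key, so equal ciphertext blocks imply equal plaintext blocks.
C1 = C3 = 0x4, so P1 = P3.
C2 = C4 = C5 = 0x3, so P2 = P4 = P5.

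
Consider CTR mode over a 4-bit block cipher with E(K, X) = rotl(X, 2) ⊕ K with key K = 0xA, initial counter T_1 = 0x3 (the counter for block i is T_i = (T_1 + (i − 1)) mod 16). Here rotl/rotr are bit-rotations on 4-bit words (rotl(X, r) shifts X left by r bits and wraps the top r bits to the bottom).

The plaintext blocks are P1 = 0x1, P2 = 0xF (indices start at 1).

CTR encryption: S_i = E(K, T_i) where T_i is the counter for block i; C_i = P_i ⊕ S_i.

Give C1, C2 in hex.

C1: T = 0x3, S = E(K, T) = 0x6; 0x1 ⊕ 0x6 = 0x7.
C2: T = 0x4, S = E(K, T) = 0xB; 0xF ⊕ 0xB = 0x4.

C1 = 0x7, C2 = 0x4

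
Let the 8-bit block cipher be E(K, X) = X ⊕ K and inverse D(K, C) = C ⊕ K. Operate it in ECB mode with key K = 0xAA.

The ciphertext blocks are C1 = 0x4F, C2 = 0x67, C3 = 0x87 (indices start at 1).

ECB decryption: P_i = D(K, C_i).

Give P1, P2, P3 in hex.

P1: D(K, 0x4F) = 0xE5.
P2: D(K, 0x67) = 0xCD.
P3: D(K, 0x87) = 0x2D.

P1 = 0xE5, P2 = 0xCD, P3 = 0x2D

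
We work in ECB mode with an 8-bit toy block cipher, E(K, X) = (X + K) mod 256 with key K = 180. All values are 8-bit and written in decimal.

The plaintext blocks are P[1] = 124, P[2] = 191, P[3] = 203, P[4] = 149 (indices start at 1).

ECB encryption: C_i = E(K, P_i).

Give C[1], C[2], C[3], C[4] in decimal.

C[1]: E(K, 124) = 48.
C[2]: E(K, 191) = 115.
C[3]: E(K, 203) = 127.
C[4]: E(K, 149) = 73.

C[1] = 48, C[2] = 115, C[3] = 127, C[4] = 73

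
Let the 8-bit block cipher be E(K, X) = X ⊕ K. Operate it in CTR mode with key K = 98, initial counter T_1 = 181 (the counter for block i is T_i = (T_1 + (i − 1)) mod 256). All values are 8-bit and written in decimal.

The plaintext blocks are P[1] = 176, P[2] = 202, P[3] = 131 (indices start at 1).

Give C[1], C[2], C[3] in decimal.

C[1] = 103, C[2] = 30, C[3] = 86

CTR encryption: S_i = E(K, T_i) where T_i is the counter for block i; C_i = P_i ⊕ S_i.
C[1]: T = 181, S = E(K, T) = 215; 176 ⊕ 215 = 103.
C[2]: T = 182, S = E(K, T) = 212; 202 ⊕ 212 = 30.
C[3]: T = 183, S = E(K, T) = 213; 131 ⊕ 213 = 86.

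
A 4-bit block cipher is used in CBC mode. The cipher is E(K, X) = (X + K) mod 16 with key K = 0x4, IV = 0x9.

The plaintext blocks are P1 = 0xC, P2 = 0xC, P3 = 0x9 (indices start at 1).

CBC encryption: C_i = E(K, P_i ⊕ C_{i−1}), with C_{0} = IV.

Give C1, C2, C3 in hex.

C1 = 0x9, C2 = 0x9, C3 = 0x4

C1: P1 ⊕ 0x9 = 0x5; E(K, 0x5) = 0x9.
C2: P2 ⊕ 0x9 = 0x5; E(K, 0x5) = 0x9.
C3: P3 ⊕ 0x9 = 0x0; E(K, 0x0) = 0x4.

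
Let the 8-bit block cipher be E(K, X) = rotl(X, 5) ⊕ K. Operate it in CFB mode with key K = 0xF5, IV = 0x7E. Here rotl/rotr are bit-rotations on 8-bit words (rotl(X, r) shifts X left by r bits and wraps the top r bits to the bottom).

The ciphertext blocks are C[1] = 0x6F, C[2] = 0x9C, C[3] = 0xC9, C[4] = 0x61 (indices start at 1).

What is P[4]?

P[4] = 0xAD

CFB decryption: P_i = C_i ⊕ E(K, C_{i−1}), with C_{0} = IV.
P[4]: E(K, 0xC9) = 0xCC; 0x61 ⊕ 0xCC = 0xAD.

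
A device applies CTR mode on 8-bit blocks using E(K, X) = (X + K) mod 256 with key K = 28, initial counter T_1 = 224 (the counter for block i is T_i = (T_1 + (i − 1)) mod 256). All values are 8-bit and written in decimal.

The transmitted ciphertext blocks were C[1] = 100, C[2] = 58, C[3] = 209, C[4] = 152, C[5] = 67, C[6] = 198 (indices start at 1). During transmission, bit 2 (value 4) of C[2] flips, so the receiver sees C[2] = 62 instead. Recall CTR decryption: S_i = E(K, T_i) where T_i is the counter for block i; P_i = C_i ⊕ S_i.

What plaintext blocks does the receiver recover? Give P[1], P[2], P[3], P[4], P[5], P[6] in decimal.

Only C[2] changed, to 62. In CTR, a change in C_i flips the same bit in P_i only; the keystream is unaffected. Decrypting the received ciphertext:
P[1]: T = 224, S = E(K, T) = 252; 100 ⊕ 252 = 152.
P[2]: T = 225, S = E(K, T) = 253; 62 ⊕ 253 = 195.
P[3]: T = 226, S = E(K, T) = 254; 209 ⊕ 254 = 47.
P[4]: T = 227, S = E(K, T) = 255; 152 ⊕ 255 = 103.
P[5]: T = 228, S = E(K, T) = 0; 67 ⊕ 0 = 67.
P[6]: T = 229, S = E(K, T) = 1; 198 ⊕ 1 = 199.
Blocks that differ from the original plaintext: P[2].

P[1] = 152, P[2] = 195, P[3] = 47, P[4] = 103, P[5] = 67, P[6] = 199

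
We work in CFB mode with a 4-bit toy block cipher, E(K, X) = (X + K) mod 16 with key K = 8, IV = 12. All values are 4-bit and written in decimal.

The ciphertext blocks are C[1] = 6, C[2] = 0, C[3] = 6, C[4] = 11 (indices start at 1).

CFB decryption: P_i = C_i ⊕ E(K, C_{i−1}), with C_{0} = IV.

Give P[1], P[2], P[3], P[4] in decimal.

P[1] = 2, P[2] = 14, P[3] = 14, P[4] = 5

P[1]: E(K, 12) = 4; 6 ⊕ 4 = 2.
P[2]: E(K, 6) = 14; 0 ⊕ 14 = 14.
P[3]: E(K, 0) = 8; 6 ⊕ 8 = 14.
P[4]: E(K, 6) = 14; 11 ⊕ 14 = 5.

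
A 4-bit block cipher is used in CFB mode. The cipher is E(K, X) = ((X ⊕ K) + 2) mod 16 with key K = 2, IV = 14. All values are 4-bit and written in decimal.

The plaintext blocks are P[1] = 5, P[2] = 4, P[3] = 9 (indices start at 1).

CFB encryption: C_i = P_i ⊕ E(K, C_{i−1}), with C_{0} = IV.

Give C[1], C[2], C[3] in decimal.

C[1] = 11, C[2] = 15, C[3] = 6

C[1]: E(K, 14) = 14; 5 ⊕ 14 = 11.
C[2]: E(K, 11) = 11; 4 ⊕ 11 = 15.
C[3]: E(K, 15) = 15; 9 ⊕ 15 = 6.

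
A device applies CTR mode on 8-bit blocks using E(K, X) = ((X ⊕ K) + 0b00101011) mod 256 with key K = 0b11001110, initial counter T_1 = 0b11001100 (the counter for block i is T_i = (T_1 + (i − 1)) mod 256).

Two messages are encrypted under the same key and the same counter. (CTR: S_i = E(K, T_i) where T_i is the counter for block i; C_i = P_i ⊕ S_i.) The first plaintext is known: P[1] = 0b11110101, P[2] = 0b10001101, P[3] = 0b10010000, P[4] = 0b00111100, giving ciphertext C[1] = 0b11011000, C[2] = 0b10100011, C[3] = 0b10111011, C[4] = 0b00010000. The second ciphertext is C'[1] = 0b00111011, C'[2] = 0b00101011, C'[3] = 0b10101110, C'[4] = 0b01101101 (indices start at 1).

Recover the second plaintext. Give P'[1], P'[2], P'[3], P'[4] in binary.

In CTR with a reused counter, both messages share the same keystream S_i, so C_i ⊕ C'_i = P_i ⊕ P'_i and thus P'_i = P_i ⊕ C_i ⊕ C'_i.
P'[1]: 0b11110101 ⊕ 0b11011000 ⊕ 0b00111011 = 0b00010110.
P'[2]: 0b10001101 ⊕ 0b10100011 ⊕ 0b00101011 = 0b00000101.
P'[3]: 0b10010000 ⊕ 0b10111011 ⊕ 0b10101110 = 0b10000101.
P'[4]: 0b00111100 ⊕ 0b00010000 ⊕ 0b01101101 = 0b01000001.

P'[1] = 0b00010110, P'[2] = 0b00000101, P'[3] = 0b10000101, P'[4] = 0b01000001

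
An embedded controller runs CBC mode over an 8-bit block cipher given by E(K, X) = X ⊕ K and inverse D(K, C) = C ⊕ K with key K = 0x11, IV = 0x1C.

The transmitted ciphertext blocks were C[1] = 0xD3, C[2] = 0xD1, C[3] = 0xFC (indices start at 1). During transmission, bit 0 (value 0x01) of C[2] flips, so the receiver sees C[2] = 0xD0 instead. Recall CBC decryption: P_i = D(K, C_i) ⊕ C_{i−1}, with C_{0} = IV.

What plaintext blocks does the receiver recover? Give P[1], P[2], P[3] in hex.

P[1] = 0xDE, P[2] = 0x12, P[3] = 0x3D

Only C[2] changed, to 0xD0. In CBC, a change in C_i garbles P_i and flips the same bit in P_{i+1}. Decrypting the received ciphertext:
P[1]: D(K, 0xD3) = 0xC2; 0xC2 ⊕ 0x1C = 0xDE.
P[2]: D(K, 0xD0) = 0xC1; 0xC1 ⊕ 0xD3 = 0x12.
P[3]: D(K, 0xFC) = 0xED; 0xED ⊕ 0xD0 = 0x3D.
Blocks that differ from the original plaintext: P[2], P[3].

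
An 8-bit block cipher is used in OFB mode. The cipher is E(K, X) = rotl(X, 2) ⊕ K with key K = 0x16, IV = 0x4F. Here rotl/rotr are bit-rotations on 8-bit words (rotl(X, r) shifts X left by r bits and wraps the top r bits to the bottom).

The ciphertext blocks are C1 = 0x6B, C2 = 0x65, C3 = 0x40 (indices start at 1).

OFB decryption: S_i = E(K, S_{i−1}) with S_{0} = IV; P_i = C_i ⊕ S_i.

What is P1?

P1 = 0x40

P1: S = E(K, 0x4F) = 0x2B; 0x6B ⊕ 0x2B = 0x40.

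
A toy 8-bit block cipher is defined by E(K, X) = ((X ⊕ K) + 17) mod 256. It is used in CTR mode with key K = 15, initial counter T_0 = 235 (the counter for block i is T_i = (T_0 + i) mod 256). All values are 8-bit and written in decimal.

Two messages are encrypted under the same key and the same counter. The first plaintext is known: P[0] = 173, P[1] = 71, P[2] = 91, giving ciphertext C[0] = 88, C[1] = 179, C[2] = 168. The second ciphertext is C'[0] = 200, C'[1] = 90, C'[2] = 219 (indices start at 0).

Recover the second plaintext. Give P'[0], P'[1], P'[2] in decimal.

In CTR with a reused counter, both messages share the same keystream S_i, so C_i ⊕ C'_i = P_i ⊕ P'_i and thus P'_i = P_i ⊕ C_i ⊕ C'_i.
P'[0]: 173 ⊕ 88 ⊕ 200 = 61.
P'[1]: 71 ⊕ 179 ⊕ 90 = 174.
P'[2]: 91 ⊕ 168 ⊕ 219 = 40.

P'[0] = 61, P'[1] = 174, P'[2] = 40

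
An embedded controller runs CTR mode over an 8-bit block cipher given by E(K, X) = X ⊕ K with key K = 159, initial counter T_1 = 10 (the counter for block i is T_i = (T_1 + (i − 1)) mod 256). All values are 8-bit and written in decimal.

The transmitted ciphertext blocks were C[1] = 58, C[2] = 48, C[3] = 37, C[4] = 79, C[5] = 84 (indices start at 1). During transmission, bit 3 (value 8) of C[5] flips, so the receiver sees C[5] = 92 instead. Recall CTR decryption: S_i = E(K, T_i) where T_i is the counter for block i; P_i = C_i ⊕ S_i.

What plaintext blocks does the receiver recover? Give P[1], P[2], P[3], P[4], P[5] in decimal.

Only C[5] changed, to 92. In CTR, a change in C_i flips the same bit in P_i only; the keystream is unaffected. Decrypting the received ciphertext:
P[1]: T = 10, S = E(K, T) = 149; 58 ⊕ 149 = 175.
P[2]: T = 11, S = E(K, T) = 148; 48 ⊕ 148 = 164.
P[3]: T = 12, S = E(K, T) = 147; 37 ⊕ 147 = 182.
P[4]: T = 13, S = E(K, T) = 146; 79 ⊕ 146 = 221.
P[5]: T = 14, S = E(K, T) = 145; 92 ⊕ 145 = 205.
Blocks that differ from the original plaintext: P[5].

P[1] = 175, P[2] = 164, P[3] = 182, P[4] = 221, P[5] = 205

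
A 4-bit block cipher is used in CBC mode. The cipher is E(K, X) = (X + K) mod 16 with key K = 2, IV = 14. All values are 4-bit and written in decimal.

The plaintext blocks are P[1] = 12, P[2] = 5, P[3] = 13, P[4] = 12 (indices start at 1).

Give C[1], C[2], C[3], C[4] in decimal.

CBC encryption: C_i = E(K, P_i ⊕ C_{i−1}), with C_{0} = IV.
C[1]: P[1] ⊕ 14 = 2; E(K, 2) = 4.
C[2]: P[2] ⊕ 4 = 1; E(K, 1) = 3.
C[3]: P[3] ⊕ 3 = 14; E(K, 14) = 0.
C[4]: P[4] ⊕ 0 = 12; E(K, 12) = 14.

C[1] = 4, C[2] = 3, C[3] = 0, C[4] = 14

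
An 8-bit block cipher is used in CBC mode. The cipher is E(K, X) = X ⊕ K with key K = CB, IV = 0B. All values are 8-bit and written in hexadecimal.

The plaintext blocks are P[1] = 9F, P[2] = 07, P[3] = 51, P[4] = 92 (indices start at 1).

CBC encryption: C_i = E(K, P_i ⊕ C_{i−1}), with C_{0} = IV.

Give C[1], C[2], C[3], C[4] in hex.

C[1]: P[1] ⊕ 0B = 94; E(K, 94) = 5F.
C[2]: P[2] ⊕ 5F = 58; E(K, 58) = 93.
C[3]: P[3] ⊕ 93 = C2; E(K, C2) = 09.
C[4]: P[4] ⊕ 09 = 9B; E(K, 9B) = 50.

C[1] = 5F, C[2] = 93, C[3] = 09, C[4] = 50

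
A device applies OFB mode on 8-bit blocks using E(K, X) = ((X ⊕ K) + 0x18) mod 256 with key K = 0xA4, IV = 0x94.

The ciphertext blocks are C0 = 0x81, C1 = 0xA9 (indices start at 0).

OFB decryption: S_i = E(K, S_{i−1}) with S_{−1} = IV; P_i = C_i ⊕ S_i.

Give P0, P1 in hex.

P0: S = E(K, 0x94) = 0x48; 0x81 ⊕ 0x48 = 0xC9.
P1: S = E(K, 0x48) = 0x04; 0xA9 ⊕ 0x04 = 0xAD.

P0 = 0xC9, P1 = 0xAD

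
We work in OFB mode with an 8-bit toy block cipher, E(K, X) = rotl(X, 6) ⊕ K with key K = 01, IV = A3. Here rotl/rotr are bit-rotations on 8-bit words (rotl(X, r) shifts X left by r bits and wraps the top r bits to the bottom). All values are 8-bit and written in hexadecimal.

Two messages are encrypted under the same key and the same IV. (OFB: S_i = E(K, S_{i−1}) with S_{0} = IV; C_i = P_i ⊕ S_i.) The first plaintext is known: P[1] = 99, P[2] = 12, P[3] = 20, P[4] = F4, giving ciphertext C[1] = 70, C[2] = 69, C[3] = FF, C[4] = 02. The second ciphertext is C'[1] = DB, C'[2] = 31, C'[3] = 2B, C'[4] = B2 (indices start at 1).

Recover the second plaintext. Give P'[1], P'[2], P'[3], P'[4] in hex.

In OFB with a reused IV, both messages share the same keystream S_i, so C_i ⊕ C'_i = P_i ⊕ P'_i and thus P'_i = P_i ⊕ C_i ⊕ C'_i.
P'[1]: 99 ⊕ 70 ⊕ DB = 32.
P'[2]: 12 ⊕ 69 ⊕ 31 = 4A.
P'[3]: 20 ⊕ FF ⊕ 2B = F4.
P'[4]: F4 ⊕ 02 ⊕ B2 = 44.

P'[1] = 32, P'[2] = 4A, P'[3] = F4, P'[4] = 44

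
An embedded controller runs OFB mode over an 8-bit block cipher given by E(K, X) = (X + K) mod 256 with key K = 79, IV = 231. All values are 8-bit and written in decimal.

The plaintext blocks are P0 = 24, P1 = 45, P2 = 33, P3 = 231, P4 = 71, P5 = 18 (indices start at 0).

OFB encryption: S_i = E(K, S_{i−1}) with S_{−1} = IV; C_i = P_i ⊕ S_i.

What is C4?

C4 = 53

C0: S = E(K, 231) = 54; 24 ⊕ 54 = 46.
C1: S = E(K, 54) = 133; 45 ⊕ 133 = 168.
C2: S = E(K, 133) = 212; 33 ⊕ 212 = 245.
C3: S = E(K, 212) = 35; 231 ⊕ 35 = 196.
C4: S = E(K, 35) = 114; 71 ⊕ 114 = 53.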